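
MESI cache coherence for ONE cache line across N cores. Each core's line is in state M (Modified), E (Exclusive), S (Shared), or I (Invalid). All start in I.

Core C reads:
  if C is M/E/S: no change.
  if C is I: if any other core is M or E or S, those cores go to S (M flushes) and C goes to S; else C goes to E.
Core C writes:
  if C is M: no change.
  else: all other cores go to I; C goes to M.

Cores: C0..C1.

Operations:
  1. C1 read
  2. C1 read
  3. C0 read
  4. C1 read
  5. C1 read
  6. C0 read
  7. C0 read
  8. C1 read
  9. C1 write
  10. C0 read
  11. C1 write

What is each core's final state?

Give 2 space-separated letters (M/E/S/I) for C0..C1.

Answer: I M

Derivation:
Op 1: C1 read [C1 read from I: no other sharers -> C1=E (exclusive)] -> [I,E]
Op 2: C1 read [C1 read: already in E, no change] -> [I,E]
Op 3: C0 read [C0 read from I: others=['C1=E'] -> C0=S, others downsized to S] -> [S,S]
Op 4: C1 read [C1 read: already in S, no change] -> [S,S]
Op 5: C1 read [C1 read: already in S, no change] -> [S,S]
Op 6: C0 read [C0 read: already in S, no change] -> [S,S]
Op 7: C0 read [C0 read: already in S, no change] -> [S,S]
Op 8: C1 read [C1 read: already in S, no change] -> [S,S]
Op 9: C1 write [C1 write: invalidate ['C0=S'] -> C1=M] -> [I,M]
Op 10: C0 read [C0 read from I: others=['C1=M'] -> C0=S, others downsized to S] -> [S,S]
Op 11: C1 write [C1 write: invalidate ['C0=S'] -> C1=M] -> [I,M]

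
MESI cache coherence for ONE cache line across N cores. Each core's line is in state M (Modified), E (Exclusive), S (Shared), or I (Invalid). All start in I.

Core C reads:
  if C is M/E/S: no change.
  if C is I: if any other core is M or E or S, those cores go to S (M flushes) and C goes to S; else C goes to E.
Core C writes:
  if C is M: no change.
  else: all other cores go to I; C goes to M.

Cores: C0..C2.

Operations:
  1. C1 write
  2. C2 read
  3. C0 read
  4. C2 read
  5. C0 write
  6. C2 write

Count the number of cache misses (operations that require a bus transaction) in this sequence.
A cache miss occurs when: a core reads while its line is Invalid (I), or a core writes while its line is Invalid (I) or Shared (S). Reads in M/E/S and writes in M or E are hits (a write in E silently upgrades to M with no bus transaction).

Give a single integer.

Op 1: C1 write [C1 write: invalidate none -> C1=M] -> [I,M,I] [MISS #1: write from I]
Op 2: C2 read [C2 read from I: others=['C1=M'] -> C2=S, others downsized to S] -> [I,S,S] [MISS #2: read from I]
Op 3: C0 read [C0 read from I: others=['C1=S', 'C2=S'] -> C0=S, others downsized to S] -> [S,S,S] [MISS #3: read from I]
Op 4: C2 read [C2 read: already in S, no change] -> [S,S,S] [hit: read from S]
Op 5: C0 write [C0 write: invalidate ['C1=S', 'C2=S'] -> C0=M] -> [M,I,I] [MISS #4: write from S]
Op 6: C2 write [C2 write: invalidate ['C0=M'] -> C2=M] -> [I,I,M] [MISS #5: write from I]

Answer: 5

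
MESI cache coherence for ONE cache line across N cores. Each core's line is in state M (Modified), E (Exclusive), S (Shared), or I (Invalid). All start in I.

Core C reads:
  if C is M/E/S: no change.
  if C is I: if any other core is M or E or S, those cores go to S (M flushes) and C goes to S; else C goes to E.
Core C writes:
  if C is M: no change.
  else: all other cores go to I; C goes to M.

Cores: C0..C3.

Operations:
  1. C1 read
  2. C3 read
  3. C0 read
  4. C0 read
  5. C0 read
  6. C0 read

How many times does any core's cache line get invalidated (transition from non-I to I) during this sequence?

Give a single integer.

Op 1: C1 read [C1 read from I: no other sharers -> C1=E (exclusive)] -> [I,E,I,I] (invalidations this op: 0; running total: 0)
Op 2: C3 read [C3 read from I: others=['C1=E'] -> C3=S, others downsized to S] -> [I,S,I,S] (invalidations this op: 0; running total: 0)
Op 3: C0 read [C0 read from I: others=['C1=S', 'C3=S'] -> C0=S, others downsized to S] -> [S,S,I,S] (invalidations this op: 0; running total: 0)
Op 4: C0 read [C0 read: already in S, no change] -> [S,S,I,S] (invalidations this op: 0; running total: 0)
Op 5: C0 read [C0 read: already in S, no change] -> [S,S,I,S] (invalidations this op: 0; running total: 0)
Op 6: C0 read [C0 read: already in S, no change] -> [S,S,I,S] (invalidations this op: 0; running total: 0)

Answer: 0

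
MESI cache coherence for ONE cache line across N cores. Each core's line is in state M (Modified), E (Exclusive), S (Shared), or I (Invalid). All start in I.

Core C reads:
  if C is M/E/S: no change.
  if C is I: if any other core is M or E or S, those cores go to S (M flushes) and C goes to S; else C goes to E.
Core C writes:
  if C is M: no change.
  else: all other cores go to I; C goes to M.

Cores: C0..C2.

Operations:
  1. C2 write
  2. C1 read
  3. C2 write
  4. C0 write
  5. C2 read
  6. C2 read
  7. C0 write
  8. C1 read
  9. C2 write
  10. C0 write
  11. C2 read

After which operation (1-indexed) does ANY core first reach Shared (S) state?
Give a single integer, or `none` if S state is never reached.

Op 1: C2 write [C2 write: invalidate none -> C2=M] -> [I,I,M]
Op 2: C1 read [C1 read from I: others=['C2=M'] -> C1=S, others downsized to S] -> [I,S,S]
  -> First S state at op 2; remaining ops need not be traced.

Answer: 2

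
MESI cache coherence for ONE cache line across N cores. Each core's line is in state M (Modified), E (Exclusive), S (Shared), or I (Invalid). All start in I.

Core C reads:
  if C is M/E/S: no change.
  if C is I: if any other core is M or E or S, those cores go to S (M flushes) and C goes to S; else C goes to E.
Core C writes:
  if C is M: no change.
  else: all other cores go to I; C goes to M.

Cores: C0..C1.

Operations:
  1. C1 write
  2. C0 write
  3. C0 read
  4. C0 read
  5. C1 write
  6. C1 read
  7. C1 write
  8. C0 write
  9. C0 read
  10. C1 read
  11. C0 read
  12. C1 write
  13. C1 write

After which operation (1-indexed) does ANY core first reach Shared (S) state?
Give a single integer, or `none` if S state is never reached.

Answer: 10

Derivation:
Op 1: C1 write [C1 write: invalidate none -> C1=M] -> [I,M]
Op 2: C0 write [C0 write: invalidate ['C1=M'] -> C0=M] -> [M,I]
Op 3: C0 read [C0 read: already in M, no change] -> [M,I]
Op 4: C0 read [C0 read: already in M, no change] -> [M,I]
Op 5: C1 write [C1 write: invalidate ['C0=M'] -> C1=M] -> [I,M]
Op 6: C1 read [C1 read: already in M, no change] -> [I,M]
Op 7: C1 write [C1 write: already M (modified), no change] -> [I,M]
Op 8: C0 write [C0 write: invalidate ['C1=M'] -> C0=M] -> [M,I]
Op 9: C0 read [C0 read: already in M, no change] -> [M,I]
Op 10: C1 read [C1 read from I: others=['C0=M'] -> C1=S, others downsized to S] -> [S,S]
  -> First S state at op 10; remaining ops need not be traced.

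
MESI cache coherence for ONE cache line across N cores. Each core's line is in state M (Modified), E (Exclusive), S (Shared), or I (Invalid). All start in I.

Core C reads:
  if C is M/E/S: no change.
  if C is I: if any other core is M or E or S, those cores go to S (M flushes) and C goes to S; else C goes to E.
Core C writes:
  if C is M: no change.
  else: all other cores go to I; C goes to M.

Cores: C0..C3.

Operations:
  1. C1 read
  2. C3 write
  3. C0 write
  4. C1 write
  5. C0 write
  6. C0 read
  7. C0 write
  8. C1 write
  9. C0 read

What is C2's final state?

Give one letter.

Op 1: C1 read [C1 read from I: no other sharers -> C1=E (exclusive)] -> [I,E,I,I]
Op 2: C3 write [C3 write: invalidate ['C1=E'] -> C3=M] -> [I,I,I,M]
Op 3: C0 write [C0 write: invalidate ['C3=M'] -> C0=M] -> [M,I,I,I]
Op 4: C1 write [C1 write: invalidate ['C0=M'] -> C1=M] -> [I,M,I,I]
Op 5: C0 write [C0 write: invalidate ['C1=M'] -> C0=M] -> [M,I,I,I]
Op 6: C0 read [C0 read: already in M, no change] -> [M,I,I,I]
Op 7: C0 write [C0 write: already M (modified), no change] -> [M,I,I,I]
Op 8: C1 write [C1 write: invalidate ['C0=M'] -> C1=M] -> [I,M,I,I]
Op 9: C0 read [C0 read from I: others=['C1=M'] -> C0=S, others downsized to S] -> [S,S,I,I]

Answer: I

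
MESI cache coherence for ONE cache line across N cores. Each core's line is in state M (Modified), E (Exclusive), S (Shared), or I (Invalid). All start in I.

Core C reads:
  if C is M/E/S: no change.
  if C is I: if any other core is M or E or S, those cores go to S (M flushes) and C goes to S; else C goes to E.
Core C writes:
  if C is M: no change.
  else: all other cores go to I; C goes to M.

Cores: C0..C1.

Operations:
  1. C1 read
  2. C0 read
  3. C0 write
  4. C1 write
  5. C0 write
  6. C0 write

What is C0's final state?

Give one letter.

Op 1: C1 read [C1 read from I: no other sharers -> C1=E (exclusive)] -> [I,E]
Op 2: C0 read [C0 read from I: others=['C1=E'] -> C0=S, others downsized to S] -> [S,S]
Op 3: C0 write [C0 write: invalidate ['C1=S'] -> C0=M] -> [M,I]
Op 4: C1 write [C1 write: invalidate ['C0=M'] -> C1=M] -> [I,M]
Op 5: C0 write [C0 write: invalidate ['C1=M'] -> C0=M] -> [M,I]
Op 6: C0 write [C0 write: already M (modified), no change] -> [M,I]

Answer: M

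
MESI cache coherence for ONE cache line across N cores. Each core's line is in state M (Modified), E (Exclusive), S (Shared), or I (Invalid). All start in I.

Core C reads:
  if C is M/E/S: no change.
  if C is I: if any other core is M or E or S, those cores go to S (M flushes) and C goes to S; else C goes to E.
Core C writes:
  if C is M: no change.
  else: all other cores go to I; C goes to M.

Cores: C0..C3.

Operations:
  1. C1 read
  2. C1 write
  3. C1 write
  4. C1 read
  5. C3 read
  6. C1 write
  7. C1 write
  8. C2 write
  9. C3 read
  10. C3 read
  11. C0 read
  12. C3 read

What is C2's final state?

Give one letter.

Op 1: C1 read [C1 read from I: no other sharers -> C1=E (exclusive)] -> [I,E,I,I]
Op 2: C1 write [C1 write: invalidate none -> C1=M] -> [I,M,I,I]
Op 3: C1 write [C1 write: already M (modified), no change] -> [I,M,I,I]
Op 4: C1 read [C1 read: already in M, no change] -> [I,M,I,I]
Op 5: C3 read [C3 read from I: others=['C1=M'] -> C3=S, others downsized to S] -> [I,S,I,S]
Op 6: C1 write [C1 write: invalidate ['C3=S'] -> C1=M] -> [I,M,I,I]
Op 7: C1 write [C1 write: already M (modified), no change] -> [I,M,I,I]
Op 8: C2 write [C2 write: invalidate ['C1=M'] -> C2=M] -> [I,I,M,I]
Op 9: C3 read [C3 read from I: others=['C2=M'] -> C3=S, others downsized to S] -> [I,I,S,S]
Op 10: C3 read [C3 read: already in S, no change] -> [I,I,S,S]
Op 11: C0 read [C0 read from I: others=['C2=S', 'C3=S'] -> C0=S, others downsized to S] -> [S,I,S,S]
Op 12: C3 read [C3 read: already in S, no change] -> [S,I,S,S]

Answer: S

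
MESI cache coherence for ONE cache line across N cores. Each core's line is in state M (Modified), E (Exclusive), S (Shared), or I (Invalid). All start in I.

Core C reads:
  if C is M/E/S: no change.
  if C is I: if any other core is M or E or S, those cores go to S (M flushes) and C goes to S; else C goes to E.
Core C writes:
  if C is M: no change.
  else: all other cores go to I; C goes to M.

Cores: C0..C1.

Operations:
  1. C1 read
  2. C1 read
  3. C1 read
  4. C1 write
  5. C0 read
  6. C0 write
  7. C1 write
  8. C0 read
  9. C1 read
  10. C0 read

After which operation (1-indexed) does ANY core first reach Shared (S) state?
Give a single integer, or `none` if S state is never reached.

Op 1: C1 read [C1 read from I: no other sharers -> C1=E (exclusive)] -> [I,E]
Op 2: C1 read [C1 read: already in E, no change] -> [I,E]
Op 3: C1 read [C1 read: already in E, no change] -> [I,E]
Op 4: C1 write [C1 write: invalidate none -> C1=M] -> [I,M]
Op 5: C0 read [C0 read from I: others=['C1=M'] -> C0=S, others downsized to S] -> [S,S]
  -> First S state at op 5; remaining ops need not be traced.

Answer: 5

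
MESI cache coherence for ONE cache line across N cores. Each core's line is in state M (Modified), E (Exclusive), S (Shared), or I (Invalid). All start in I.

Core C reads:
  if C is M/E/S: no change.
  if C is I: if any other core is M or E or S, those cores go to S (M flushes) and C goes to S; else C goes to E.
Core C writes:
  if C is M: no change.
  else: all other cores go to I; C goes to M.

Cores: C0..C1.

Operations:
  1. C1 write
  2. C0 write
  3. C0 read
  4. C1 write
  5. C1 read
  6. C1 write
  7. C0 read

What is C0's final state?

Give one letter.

Op 1: C1 write [C1 write: invalidate none -> C1=M] -> [I,M]
Op 2: C0 write [C0 write: invalidate ['C1=M'] -> C0=M] -> [M,I]
Op 3: C0 read [C0 read: already in M, no change] -> [M,I]
Op 4: C1 write [C1 write: invalidate ['C0=M'] -> C1=M] -> [I,M]
Op 5: C1 read [C1 read: already in M, no change] -> [I,M]
Op 6: C1 write [C1 write: already M (modified), no change] -> [I,M]
Op 7: C0 read [C0 read from I: others=['C1=M'] -> C0=S, others downsized to S] -> [S,S]

Answer: S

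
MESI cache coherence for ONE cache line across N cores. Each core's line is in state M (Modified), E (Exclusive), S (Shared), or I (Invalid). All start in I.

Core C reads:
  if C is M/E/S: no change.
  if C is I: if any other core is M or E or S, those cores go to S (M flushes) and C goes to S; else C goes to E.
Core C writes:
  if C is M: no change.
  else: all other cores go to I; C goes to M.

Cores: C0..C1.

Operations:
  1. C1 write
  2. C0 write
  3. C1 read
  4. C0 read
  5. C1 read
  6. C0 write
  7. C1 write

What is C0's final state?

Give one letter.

Op 1: C1 write [C1 write: invalidate none -> C1=M] -> [I,M]
Op 2: C0 write [C0 write: invalidate ['C1=M'] -> C0=M] -> [M,I]
Op 3: C1 read [C1 read from I: others=['C0=M'] -> C1=S, others downsized to S] -> [S,S]
Op 4: C0 read [C0 read: already in S, no change] -> [S,S]
Op 5: C1 read [C1 read: already in S, no change] -> [S,S]
Op 6: C0 write [C0 write: invalidate ['C1=S'] -> C0=M] -> [M,I]
Op 7: C1 write [C1 write: invalidate ['C0=M'] -> C1=M] -> [I,M]

Answer: I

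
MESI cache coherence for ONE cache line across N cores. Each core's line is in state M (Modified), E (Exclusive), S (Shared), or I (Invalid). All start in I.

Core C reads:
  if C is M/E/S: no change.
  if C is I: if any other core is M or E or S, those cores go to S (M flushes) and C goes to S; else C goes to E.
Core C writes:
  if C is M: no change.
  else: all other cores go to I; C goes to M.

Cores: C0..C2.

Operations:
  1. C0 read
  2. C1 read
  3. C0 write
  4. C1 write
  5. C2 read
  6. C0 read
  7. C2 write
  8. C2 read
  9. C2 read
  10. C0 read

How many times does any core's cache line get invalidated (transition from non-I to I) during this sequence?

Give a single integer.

Answer: 4

Derivation:
Op 1: C0 read [C0 read from I: no other sharers -> C0=E (exclusive)] -> [E,I,I] (invalidations this op: 0; running total: 0)
Op 2: C1 read [C1 read from I: others=['C0=E'] -> C1=S, others downsized to S] -> [S,S,I] (invalidations this op: 0; running total: 0)
Op 3: C0 write [C0 write: invalidate ['C1=S'] -> C0=M] -> [M,I,I] (invalidations this op: 1; running total: 1)
Op 4: C1 write [C1 write: invalidate ['C0=M'] -> C1=M] -> [I,M,I] (invalidations this op: 1; running total: 2)
Op 5: C2 read [C2 read from I: others=['C1=M'] -> C2=S, others downsized to S] -> [I,S,S] (invalidations this op: 0; running total: 2)
Op 6: C0 read [C0 read from I: others=['C1=S', 'C2=S'] -> C0=S, others downsized to S] -> [S,S,S] (invalidations this op: 0; running total: 2)
Op 7: C2 write [C2 write: invalidate ['C0=S', 'C1=S'] -> C2=M] -> [I,I,M] (invalidations this op: 2; running total: 4)
Op 8: C2 read [C2 read: already in M, no change] -> [I,I,M] (invalidations this op: 0; running total: 4)
Op 9: C2 read [C2 read: already in M, no change] -> [I,I,M] (invalidations this op: 0; running total: 4)
Op 10: C0 read [C0 read from I: others=['C2=M'] -> C0=S, others downsized to S] -> [S,I,S] (invalidations this op: 0; running total: 4)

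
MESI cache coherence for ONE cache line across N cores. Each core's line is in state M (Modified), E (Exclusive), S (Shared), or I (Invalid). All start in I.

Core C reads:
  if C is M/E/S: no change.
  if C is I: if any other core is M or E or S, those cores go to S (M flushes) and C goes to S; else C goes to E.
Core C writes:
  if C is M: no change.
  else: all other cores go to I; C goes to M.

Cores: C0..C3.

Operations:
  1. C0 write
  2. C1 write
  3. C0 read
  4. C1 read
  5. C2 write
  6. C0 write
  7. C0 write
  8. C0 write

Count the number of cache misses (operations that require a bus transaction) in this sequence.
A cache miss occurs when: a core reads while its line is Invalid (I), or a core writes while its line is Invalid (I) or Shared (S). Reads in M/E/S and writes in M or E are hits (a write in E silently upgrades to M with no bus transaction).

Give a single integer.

Op 1: C0 write [C0 write: invalidate none -> C0=M] -> [M,I,I,I] [MISS #1: write from I]
Op 2: C1 write [C1 write: invalidate ['C0=M'] -> C1=M] -> [I,M,I,I] [MISS #2: write from I]
Op 3: C0 read [C0 read from I: others=['C1=M'] -> C0=S, others downsized to S] -> [S,S,I,I] [MISS #3: read from I]
Op 4: C1 read [C1 read: already in S, no change] -> [S,S,I,I] [hit: read from S]
Op 5: C2 write [C2 write: invalidate ['C0=S', 'C1=S'] -> C2=M] -> [I,I,M,I] [MISS #4: write from I]
Op 6: C0 write [C0 write: invalidate ['C2=M'] -> C0=M] -> [M,I,I,I] [MISS #5: write from I]
Op 7: C0 write [C0 write: already M (modified), no change] -> [M,I,I,I] [hit: write from M]
Op 8: C0 write [C0 write: already M (modified), no change] -> [M,I,I,I] [hit: write from M]

Answer: 5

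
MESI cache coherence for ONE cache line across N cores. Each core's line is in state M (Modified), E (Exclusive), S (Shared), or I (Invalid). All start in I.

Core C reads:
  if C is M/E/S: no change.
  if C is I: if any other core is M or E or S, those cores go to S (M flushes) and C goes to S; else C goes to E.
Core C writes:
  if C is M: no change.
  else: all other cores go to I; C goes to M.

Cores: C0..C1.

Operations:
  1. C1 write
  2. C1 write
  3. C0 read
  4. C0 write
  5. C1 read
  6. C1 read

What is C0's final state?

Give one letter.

Op 1: C1 write [C1 write: invalidate none -> C1=M] -> [I,M]
Op 2: C1 write [C1 write: already M (modified), no change] -> [I,M]
Op 3: C0 read [C0 read from I: others=['C1=M'] -> C0=S, others downsized to S] -> [S,S]
Op 4: C0 write [C0 write: invalidate ['C1=S'] -> C0=M] -> [M,I]
Op 5: C1 read [C1 read from I: others=['C0=M'] -> C1=S, others downsized to S] -> [S,S]
Op 6: C1 read [C1 read: already in S, no change] -> [S,S]

Answer: S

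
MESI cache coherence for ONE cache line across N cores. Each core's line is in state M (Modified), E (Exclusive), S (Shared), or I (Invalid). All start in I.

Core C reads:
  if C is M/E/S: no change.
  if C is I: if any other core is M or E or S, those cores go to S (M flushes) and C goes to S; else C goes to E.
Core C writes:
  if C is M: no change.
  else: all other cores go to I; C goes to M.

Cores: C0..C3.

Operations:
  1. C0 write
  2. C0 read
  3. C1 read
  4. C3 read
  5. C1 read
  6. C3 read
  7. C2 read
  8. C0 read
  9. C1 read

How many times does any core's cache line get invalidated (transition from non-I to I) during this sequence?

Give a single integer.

Answer: 0

Derivation:
Op 1: C0 write [C0 write: invalidate none -> C0=M] -> [M,I,I,I] (invalidations this op: 0; running total: 0)
Op 2: C0 read [C0 read: already in M, no change] -> [M,I,I,I] (invalidations this op: 0; running total: 0)
Op 3: C1 read [C1 read from I: others=['C0=M'] -> C1=S, others downsized to S] -> [S,S,I,I] (invalidations this op: 0; running total: 0)
Op 4: C3 read [C3 read from I: others=['C0=S', 'C1=S'] -> C3=S, others downsized to S] -> [S,S,I,S] (invalidations this op: 0; running total: 0)
Op 5: C1 read [C1 read: already in S, no change] -> [S,S,I,S] (invalidations this op: 0; running total: 0)
Op 6: C3 read [C3 read: already in S, no change] -> [S,S,I,S] (invalidations this op: 0; running total: 0)
Op 7: C2 read [C2 read from I: others=['C0=S', 'C1=S', 'C3=S'] -> C2=S, others downsized to S] -> [S,S,S,S] (invalidations this op: 0; running total: 0)
Op 8: C0 read [C0 read: already in S, no change] -> [S,S,S,S] (invalidations this op: 0; running total: 0)
Op 9: C1 read [C1 read: already in S, no change] -> [S,S,S,S] (invalidations this op: 0; running total: 0)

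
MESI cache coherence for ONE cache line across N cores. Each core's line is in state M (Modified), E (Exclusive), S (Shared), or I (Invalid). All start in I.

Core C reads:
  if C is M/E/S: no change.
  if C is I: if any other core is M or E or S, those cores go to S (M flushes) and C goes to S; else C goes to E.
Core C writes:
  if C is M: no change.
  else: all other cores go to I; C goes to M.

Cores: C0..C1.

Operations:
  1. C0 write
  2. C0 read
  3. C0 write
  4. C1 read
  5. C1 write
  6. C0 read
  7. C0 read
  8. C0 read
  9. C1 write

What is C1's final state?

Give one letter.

Op 1: C0 write [C0 write: invalidate none -> C0=M] -> [M,I]
Op 2: C0 read [C0 read: already in M, no change] -> [M,I]
Op 3: C0 write [C0 write: already M (modified), no change] -> [M,I]
Op 4: C1 read [C1 read from I: others=['C0=M'] -> C1=S, others downsized to S] -> [S,S]
Op 5: C1 write [C1 write: invalidate ['C0=S'] -> C1=M] -> [I,M]
Op 6: C0 read [C0 read from I: others=['C1=M'] -> C0=S, others downsized to S] -> [S,S]
Op 7: C0 read [C0 read: already in S, no change] -> [S,S]
Op 8: C0 read [C0 read: already in S, no change] -> [S,S]
Op 9: C1 write [C1 write: invalidate ['C0=S'] -> C1=M] -> [I,M]

Answer: M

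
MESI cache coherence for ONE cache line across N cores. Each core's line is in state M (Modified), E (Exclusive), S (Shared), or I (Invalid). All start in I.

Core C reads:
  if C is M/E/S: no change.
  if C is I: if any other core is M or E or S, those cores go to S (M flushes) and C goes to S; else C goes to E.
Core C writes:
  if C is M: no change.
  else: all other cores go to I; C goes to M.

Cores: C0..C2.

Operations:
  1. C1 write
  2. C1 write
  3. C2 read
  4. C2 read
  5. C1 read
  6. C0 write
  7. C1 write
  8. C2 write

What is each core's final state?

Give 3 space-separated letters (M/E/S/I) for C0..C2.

Answer: I I M

Derivation:
Op 1: C1 write [C1 write: invalidate none -> C1=M] -> [I,M,I]
Op 2: C1 write [C1 write: already M (modified), no change] -> [I,M,I]
Op 3: C2 read [C2 read from I: others=['C1=M'] -> C2=S, others downsized to S] -> [I,S,S]
Op 4: C2 read [C2 read: already in S, no change] -> [I,S,S]
Op 5: C1 read [C1 read: already in S, no change] -> [I,S,S]
Op 6: C0 write [C0 write: invalidate ['C1=S', 'C2=S'] -> C0=M] -> [M,I,I]
Op 7: C1 write [C1 write: invalidate ['C0=M'] -> C1=M] -> [I,M,I]
Op 8: C2 write [C2 write: invalidate ['C1=M'] -> C2=M] -> [I,I,M]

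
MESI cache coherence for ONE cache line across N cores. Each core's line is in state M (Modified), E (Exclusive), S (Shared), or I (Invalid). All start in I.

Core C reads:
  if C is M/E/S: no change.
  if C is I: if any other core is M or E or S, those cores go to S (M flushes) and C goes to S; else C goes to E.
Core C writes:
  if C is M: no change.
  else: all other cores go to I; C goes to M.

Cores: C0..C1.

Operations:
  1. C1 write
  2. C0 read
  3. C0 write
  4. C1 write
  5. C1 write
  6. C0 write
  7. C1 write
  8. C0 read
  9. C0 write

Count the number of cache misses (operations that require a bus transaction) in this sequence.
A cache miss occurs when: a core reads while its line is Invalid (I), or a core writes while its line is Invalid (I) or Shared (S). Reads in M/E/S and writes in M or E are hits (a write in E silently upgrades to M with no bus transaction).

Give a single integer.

Answer: 8

Derivation:
Op 1: C1 write [C1 write: invalidate none -> C1=M] -> [I,M] [MISS #1: write from I]
Op 2: C0 read [C0 read from I: others=['C1=M'] -> C0=S, others downsized to S] -> [S,S] [MISS #2: read from I]
Op 3: C0 write [C0 write: invalidate ['C1=S'] -> C0=M] -> [M,I] [MISS #3: write from S]
Op 4: C1 write [C1 write: invalidate ['C0=M'] -> C1=M] -> [I,M] [MISS #4: write from I]
Op 5: C1 write [C1 write: already M (modified), no change] -> [I,M] [hit: write from M]
Op 6: C0 write [C0 write: invalidate ['C1=M'] -> C0=M] -> [M,I] [MISS #5: write from I]
Op 7: C1 write [C1 write: invalidate ['C0=M'] -> C1=M] -> [I,M] [MISS #6: write from I]
Op 8: C0 read [C0 read from I: others=['C1=M'] -> C0=S, others downsized to S] -> [S,S] [MISS #7: read from I]
Op 9: C0 write [C0 write: invalidate ['C1=S'] -> C0=M] -> [M,I] [MISS #8: write from S]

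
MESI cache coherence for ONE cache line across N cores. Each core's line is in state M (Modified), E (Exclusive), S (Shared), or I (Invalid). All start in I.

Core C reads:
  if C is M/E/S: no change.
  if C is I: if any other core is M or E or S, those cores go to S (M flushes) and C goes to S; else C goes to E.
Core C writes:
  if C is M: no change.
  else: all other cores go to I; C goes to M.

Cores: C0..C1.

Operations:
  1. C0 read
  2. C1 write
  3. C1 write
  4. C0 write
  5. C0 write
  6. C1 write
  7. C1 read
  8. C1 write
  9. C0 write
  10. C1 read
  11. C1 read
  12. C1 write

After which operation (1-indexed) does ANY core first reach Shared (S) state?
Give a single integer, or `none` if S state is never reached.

Op 1: C0 read [C0 read from I: no other sharers -> C0=E (exclusive)] -> [E,I]
Op 2: C1 write [C1 write: invalidate ['C0=E'] -> C1=M] -> [I,M]
Op 3: C1 write [C1 write: already M (modified), no change] -> [I,M]
Op 4: C0 write [C0 write: invalidate ['C1=M'] -> C0=M] -> [M,I]
Op 5: C0 write [C0 write: already M (modified), no change] -> [M,I]
Op 6: C1 write [C1 write: invalidate ['C0=M'] -> C1=M] -> [I,M]
Op 7: C1 read [C1 read: already in M, no change] -> [I,M]
Op 8: C1 write [C1 write: already M (modified), no change] -> [I,M]
Op 9: C0 write [C0 write: invalidate ['C1=M'] -> C0=M] -> [M,I]
Op 10: C1 read [C1 read from I: others=['C0=M'] -> C1=S, others downsized to S] -> [S,S]
  -> First S state at op 10; remaining ops need not be traced.

Answer: 10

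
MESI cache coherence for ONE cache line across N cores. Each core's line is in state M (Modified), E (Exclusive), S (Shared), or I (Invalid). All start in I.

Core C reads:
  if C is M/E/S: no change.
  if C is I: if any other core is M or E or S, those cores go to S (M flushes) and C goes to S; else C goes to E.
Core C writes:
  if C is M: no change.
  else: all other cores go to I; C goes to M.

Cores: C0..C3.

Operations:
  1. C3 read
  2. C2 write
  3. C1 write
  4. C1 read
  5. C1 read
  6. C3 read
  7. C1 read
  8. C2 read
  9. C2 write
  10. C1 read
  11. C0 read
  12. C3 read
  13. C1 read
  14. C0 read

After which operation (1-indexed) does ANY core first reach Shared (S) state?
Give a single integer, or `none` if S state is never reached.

Op 1: C3 read [C3 read from I: no other sharers -> C3=E (exclusive)] -> [I,I,I,E]
Op 2: C2 write [C2 write: invalidate ['C3=E'] -> C2=M] -> [I,I,M,I]
Op 3: C1 write [C1 write: invalidate ['C2=M'] -> C1=M] -> [I,M,I,I]
Op 4: C1 read [C1 read: already in M, no change] -> [I,M,I,I]
Op 5: C1 read [C1 read: already in M, no change] -> [I,M,I,I]
Op 6: C3 read [C3 read from I: others=['C1=M'] -> C3=S, others downsized to S] -> [I,S,I,S]
  -> First S state at op 6; remaining ops need not be traced.

Answer: 6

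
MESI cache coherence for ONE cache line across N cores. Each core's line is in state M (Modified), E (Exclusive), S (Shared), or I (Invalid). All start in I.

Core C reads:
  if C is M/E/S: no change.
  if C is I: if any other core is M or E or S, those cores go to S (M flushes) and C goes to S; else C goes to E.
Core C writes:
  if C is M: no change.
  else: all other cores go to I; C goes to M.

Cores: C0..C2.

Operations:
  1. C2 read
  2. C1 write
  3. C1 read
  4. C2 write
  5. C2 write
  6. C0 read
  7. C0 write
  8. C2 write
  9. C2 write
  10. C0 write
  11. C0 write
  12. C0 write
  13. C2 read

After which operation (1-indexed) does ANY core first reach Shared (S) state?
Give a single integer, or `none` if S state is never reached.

Op 1: C2 read [C2 read from I: no other sharers -> C2=E (exclusive)] -> [I,I,E]
Op 2: C1 write [C1 write: invalidate ['C2=E'] -> C1=M] -> [I,M,I]
Op 3: C1 read [C1 read: already in M, no change] -> [I,M,I]
Op 4: C2 write [C2 write: invalidate ['C1=M'] -> C2=M] -> [I,I,M]
Op 5: C2 write [C2 write: already M (modified), no change] -> [I,I,M]
Op 6: C0 read [C0 read from I: others=['C2=M'] -> C0=S, others downsized to S] -> [S,I,S]
  -> First S state at op 6; remaining ops need not be traced.

Answer: 6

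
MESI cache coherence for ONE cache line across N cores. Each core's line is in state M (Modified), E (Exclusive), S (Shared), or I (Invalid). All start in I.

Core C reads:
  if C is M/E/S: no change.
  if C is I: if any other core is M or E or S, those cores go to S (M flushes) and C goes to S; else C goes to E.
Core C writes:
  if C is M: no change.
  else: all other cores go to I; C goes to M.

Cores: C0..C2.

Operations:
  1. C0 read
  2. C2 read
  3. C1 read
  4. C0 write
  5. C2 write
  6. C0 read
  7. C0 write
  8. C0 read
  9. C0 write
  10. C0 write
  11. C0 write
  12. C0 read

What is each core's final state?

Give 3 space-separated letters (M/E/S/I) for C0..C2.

Answer: M I I

Derivation:
Op 1: C0 read [C0 read from I: no other sharers -> C0=E (exclusive)] -> [E,I,I]
Op 2: C2 read [C2 read from I: others=['C0=E'] -> C2=S, others downsized to S] -> [S,I,S]
Op 3: C1 read [C1 read from I: others=['C0=S', 'C2=S'] -> C1=S, others downsized to S] -> [S,S,S]
Op 4: C0 write [C0 write: invalidate ['C1=S', 'C2=S'] -> C0=M] -> [M,I,I]
Op 5: C2 write [C2 write: invalidate ['C0=M'] -> C2=M] -> [I,I,M]
Op 6: C0 read [C0 read from I: others=['C2=M'] -> C0=S, others downsized to S] -> [S,I,S]
Op 7: C0 write [C0 write: invalidate ['C2=S'] -> C0=M] -> [M,I,I]
Op 8: C0 read [C0 read: already in M, no change] -> [M,I,I]
Op 9: C0 write [C0 write: already M (modified), no change] -> [M,I,I]
Op 10: C0 write [C0 write: already M (modified), no change] -> [M,I,I]
Op 11: C0 write [C0 write: already M (modified), no change] -> [M,I,I]
Op 12: C0 read [C0 read: already in M, no change] -> [M,I,I]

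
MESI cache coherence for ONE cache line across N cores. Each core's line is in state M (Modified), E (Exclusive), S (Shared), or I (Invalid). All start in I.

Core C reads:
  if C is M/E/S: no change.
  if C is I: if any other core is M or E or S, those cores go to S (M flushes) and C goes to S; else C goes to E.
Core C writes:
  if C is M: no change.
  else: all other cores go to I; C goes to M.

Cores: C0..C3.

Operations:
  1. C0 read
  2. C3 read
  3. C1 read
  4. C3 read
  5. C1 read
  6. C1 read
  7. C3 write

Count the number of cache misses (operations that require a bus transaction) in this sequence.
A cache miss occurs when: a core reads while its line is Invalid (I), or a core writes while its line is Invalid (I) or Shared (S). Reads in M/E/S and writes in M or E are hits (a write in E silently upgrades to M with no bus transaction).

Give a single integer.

Op 1: C0 read [C0 read from I: no other sharers -> C0=E (exclusive)] -> [E,I,I,I] [MISS #1: read from I]
Op 2: C3 read [C3 read from I: others=['C0=E'] -> C3=S, others downsized to S] -> [S,I,I,S] [MISS #2: read from I]
Op 3: C1 read [C1 read from I: others=['C0=S', 'C3=S'] -> C1=S, others downsized to S] -> [S,S,I,S] [MISS #3: read from I]
Op 4: C3 read [C3 read: already in S, no change] -> [S,S,I,S] [hit: read from S]
Op 5: C1 read [C1 read: already in S, no change] -> [S,S,I,S] [hit: read from S]
Op 6: C1 read [C1 read: already in S, no change] -> [S,S,I,S] [hit: read from S]
Op 7: C3 write [C3 write: invalidate ['C0=S', 'C1=S'] -> C3=M] -> [I,I,I,M] [MISS #4: write from S]

Answer: 4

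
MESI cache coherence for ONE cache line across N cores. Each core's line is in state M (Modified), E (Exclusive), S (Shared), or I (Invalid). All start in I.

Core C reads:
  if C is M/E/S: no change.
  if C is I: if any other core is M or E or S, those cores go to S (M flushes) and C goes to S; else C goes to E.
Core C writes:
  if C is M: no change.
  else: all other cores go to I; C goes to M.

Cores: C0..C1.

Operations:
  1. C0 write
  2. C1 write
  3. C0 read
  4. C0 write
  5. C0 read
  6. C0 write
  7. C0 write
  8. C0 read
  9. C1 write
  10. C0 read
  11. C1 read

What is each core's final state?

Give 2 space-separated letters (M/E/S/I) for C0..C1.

Answer: S S

Derivation:
Op 1: C0 write [C0 write: invalidate none -> C0=M] -> [M,I]
Op 2: C1 write [C1 write: invalidate ['C0=M'] -> C1=M] -> [I,M]
Op 3: C0 read [C0 read from I: others=['C1=M'] -> C0=S, others downsized to S] -> [S,S]
Op 4: C0 write [C0 write: invalidate ['C1=S'] -> C0=M] -> [M,I]
Op 5: C0 read [C0 read: already in M, no change] -> [M,I]
Op 6: C0 write [C0 write: already M (modified), no change] -> [M,I]
Op 7: C0 write [C0 write: already M (modified), no change] -> [M,I]
Op 8: C0 read [C0 read: already in M, no change] -> [M,I]
Op 9: C1 write [C1 write: invalidate ['C0=M'] -> C1=M] -> [I,M]
Op 10: C0 read [C0 read from I: others=['C1=M'] -> C0=S, others downsized to S] -> [S,S]
Op 11: C1 read [C1 read: already in S, no change] -> [S,S]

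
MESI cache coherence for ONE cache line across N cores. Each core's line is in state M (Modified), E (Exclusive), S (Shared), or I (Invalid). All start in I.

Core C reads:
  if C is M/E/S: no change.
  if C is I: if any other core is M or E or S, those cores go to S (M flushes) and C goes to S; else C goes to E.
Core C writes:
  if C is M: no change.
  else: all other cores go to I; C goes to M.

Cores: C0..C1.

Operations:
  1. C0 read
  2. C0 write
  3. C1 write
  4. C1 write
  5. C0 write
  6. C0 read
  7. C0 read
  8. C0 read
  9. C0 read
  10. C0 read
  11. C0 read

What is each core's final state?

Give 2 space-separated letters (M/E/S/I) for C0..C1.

Op 1: C0 read [C0 read from I: no other sharers -> C0=E (exclusive)] -> [E,I]
Op 2: C0 write [C0 write: invalidate none -> C0=M] -> [M,I]
Op 3: C1 write [C1 write: invalidate ['C0=M'] -> C1=M] -> [I,M]
Op 4: C1 write [C1 write: already M (modified), no change] -> [I,M]
Op 5: C0 write [C0 write: invalidate ['C1=M'] -> C0=M] -> [M,I]
Op 6: C0 read [C0 read: already in M, no change] -> [M,I]
Op 7: C0 read [C0 read: already in M, no change] -> [M,I]
Op 8: C0 read [C0 read: already in M, no change] -> [M,I]
Op 9: C0 read [C0 read: already in M, no change] -> [M,I]
Op 10: C0 read [C0 read: already in M, no change] -> [M,I]
Op 11: C0 read [C0 read: already in M, no change] -> [M,I]

Answer: M I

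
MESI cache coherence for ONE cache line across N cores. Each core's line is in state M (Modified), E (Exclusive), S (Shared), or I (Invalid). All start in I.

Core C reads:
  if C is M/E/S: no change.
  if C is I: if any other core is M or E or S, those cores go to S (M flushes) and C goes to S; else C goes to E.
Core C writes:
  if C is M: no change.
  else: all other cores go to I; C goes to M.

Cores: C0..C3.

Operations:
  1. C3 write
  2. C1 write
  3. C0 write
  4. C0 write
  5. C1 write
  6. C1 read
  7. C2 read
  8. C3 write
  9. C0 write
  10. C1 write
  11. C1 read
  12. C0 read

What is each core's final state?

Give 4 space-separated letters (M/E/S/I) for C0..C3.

Op 1: C3 write [C3 write: invalidate none -> C3=M] -> [I,I,I,M]
Op 2: C1 write [C1 write: invalidate ['C3=M'] -> C1=M] -> [I,M,I,I]
Op 3: C0 write [C0 write: invalidate ['C1=M'] -> C0=M] -> [M,I,I,I]
Op 4: C0 write [C0 write: already M (modified), no change] -> [M,I,I,I]
Op 5: C1 write [C1 write: invalidate ['C0=M'] -> C1=M] -> [I,M,I,I]
Op 6: C1 read [C1 read: already in M, no change] -> [I,M,I,I]
Op 7: C2 read [C2 read from I: others=['C1=M'] -> C2=S, others downsized to S] -> [I,S,S,I]
Op 8: C3 write [C3 write: invalidate ['C1=S', 'C2=S'] -> C3=M] -> [I,I,I,M]
Op 9: C0 write [C0 write: invalidate ['C3=M'] -> C0=M] -> [M,I,I,I]
Op 10: C1 write [C1 write: invalidate ['C0=M'] -> C1=M] -> [I,M,I,I]
Op 11: C1 read [C1 read: already in M, no change] -> [I,M,I,I]
Op 12: C0 read [C0 read from I: others=['C1=M'] -> C0=S, others downsized to S] -> [S,S,I,I]

Answer: S S I I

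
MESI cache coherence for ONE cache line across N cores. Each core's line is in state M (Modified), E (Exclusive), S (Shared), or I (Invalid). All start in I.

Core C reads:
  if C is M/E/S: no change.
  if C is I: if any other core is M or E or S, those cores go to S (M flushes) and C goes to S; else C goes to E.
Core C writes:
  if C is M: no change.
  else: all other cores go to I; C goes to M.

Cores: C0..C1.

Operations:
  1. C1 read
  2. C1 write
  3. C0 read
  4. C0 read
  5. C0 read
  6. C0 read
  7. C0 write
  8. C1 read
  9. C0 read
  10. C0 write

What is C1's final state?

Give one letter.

Answer: I

Derivation:
Op 1: C1 read [C1 read from I: no other sharers -> C1=E (exclusive)] -> [I,E]
Op 2: C1 write [C1 write: invalidate none -> C1=M] -> [I,M]
Op 3: C0 read [C0 read from I: others=['C1=M'] -> C0=S, others downsized to S] -> [S,S]
Op 4: C0 read [C0 read: already in S, no change] -> [S,S]
Op 5: C0 read [C0 read: already in S, no change] -> [S,S]
Op 6: C0 read [C0 read: already in S, no change] -> [S,S]
Op 7: C0 write [C0 write: invalidate ['C1=S'] -> C0=M] -> [M,I]
Op 8: C1 read [C1 read from I: others=['C0=M'] -> C1=S, others downsized to S] -> [S,S]
Op 9: C0 read [C0 read: already in S, no change] -> [S,S]
Op 10: C0 write [C0 write: invalidate ['C1=S'] -> C0=M] -> [M,I]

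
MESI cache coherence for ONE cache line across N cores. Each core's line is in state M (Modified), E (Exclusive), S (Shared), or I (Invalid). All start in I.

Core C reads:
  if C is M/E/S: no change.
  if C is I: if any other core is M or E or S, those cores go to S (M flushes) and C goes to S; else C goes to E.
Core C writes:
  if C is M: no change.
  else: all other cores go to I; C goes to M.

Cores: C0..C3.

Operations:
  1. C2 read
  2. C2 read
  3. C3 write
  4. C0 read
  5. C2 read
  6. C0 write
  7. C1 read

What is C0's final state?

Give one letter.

Answer: S

Derivation:
Op 1: C2 read [C2 read from I: no other sharers -> C2=E (exclusive)] -> [I,I,E,I]
Op 2: C2 read [C2 read: already in E, no change] -> [I,I,E,I]
Op 3: C3 write [C3 write: invalidate ['C2=E'] -> C3=M] -> [I,I,I,M]
Op 4: C0 read [C0 read from I: others=['C3=M'] -> C0=S, others downsized to S] -> [S,I,I,S]
Op 5: C2 read [C2 read from I: others=['C0=S', 'C3=S'] -> C2=S, others downsized to S] -> [S,I,S,S]
Op 6: C0 write [C0 write: invalidate ['C2=S', 'C3=S'] -> C0=M] -> [M,I,I,I]
Op 7: C1 read [C1 read from I: others=['C0=M'] -> C1=S, others downsized to S] -> [S,S,I,I]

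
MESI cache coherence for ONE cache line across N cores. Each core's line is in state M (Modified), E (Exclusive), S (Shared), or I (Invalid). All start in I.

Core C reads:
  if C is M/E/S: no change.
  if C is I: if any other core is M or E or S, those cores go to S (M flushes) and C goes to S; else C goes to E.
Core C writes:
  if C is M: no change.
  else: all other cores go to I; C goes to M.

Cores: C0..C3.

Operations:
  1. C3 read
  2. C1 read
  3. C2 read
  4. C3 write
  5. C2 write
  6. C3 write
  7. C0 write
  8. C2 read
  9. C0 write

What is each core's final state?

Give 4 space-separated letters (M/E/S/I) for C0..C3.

Op 1: C3 read [C3 read from I: no other sharers -> C3=E (exclusive)] -> [I,I,I,E]
Op 2: C1 read [C1 read from I: others=['C3=E'] -> C1=S, others downsized to S] -> [I,S,I,S]
Op 3: C2 read [C2 read from I: others=['C1=S', 'C3=S'] -> C2=S, others downsized to S] -> [I,S,S,S]
Op 4: C3 write [C3 write: invalidate ['C1=S', 'C2=S'] -> C3=M] -> [I,I,I,M]
Op 5: C2 write [C2 write: invalidate ['C3=M'] -> C2=M] -> [I,I,M,I]
Op 6: C3 write [C3 write: invalidate ['C2=M'] -> C3=M] -> [I,I,I,M]
Op 7: C0 write [C0 write: invalidate ['C3=M'] -> C0=M] -> [M,I,I,I]
Op 8: C2 read [C2 read from I: others=['C0=M'] -> C2=S, others downsized to S] -> [S,I,S,I]
Op 9: C0 write [C0 write: invalidate ['C2=S'] -> C0=M] -> [M,I,I,I]

Answer: M I I I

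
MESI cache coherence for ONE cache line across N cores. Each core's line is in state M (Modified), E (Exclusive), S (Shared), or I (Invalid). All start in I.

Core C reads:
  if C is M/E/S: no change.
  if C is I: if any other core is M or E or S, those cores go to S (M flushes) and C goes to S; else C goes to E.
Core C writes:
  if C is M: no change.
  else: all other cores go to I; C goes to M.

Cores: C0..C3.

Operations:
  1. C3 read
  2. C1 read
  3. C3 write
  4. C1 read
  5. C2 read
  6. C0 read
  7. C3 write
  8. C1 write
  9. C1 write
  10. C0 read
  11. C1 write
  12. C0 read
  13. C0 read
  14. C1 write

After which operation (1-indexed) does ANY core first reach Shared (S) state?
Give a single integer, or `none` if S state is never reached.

Op 1: C3 read [C3 read from I: no other sharers -> C3=E (exclusive)] -> [I,I,I,E]
Op 2: C1 read [C1 read from I: others=['C3=E'] -> C1=S, others downsized to S] -> [I,S,I,S]
  -> First S state at op 2; remaining ops need not be traced.

Answer: 2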